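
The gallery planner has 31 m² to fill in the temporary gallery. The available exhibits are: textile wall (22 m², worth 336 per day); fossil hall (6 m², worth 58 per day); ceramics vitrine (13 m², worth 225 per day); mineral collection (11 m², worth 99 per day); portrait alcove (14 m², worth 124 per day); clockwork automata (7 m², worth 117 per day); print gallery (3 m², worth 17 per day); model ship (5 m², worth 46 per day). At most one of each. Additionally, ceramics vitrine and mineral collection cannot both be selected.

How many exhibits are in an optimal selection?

Optimal total is 453.
For example textile wall + clockwork automata achieves it, using 29 m².
Every optimal selection uses 2 exhibits.

2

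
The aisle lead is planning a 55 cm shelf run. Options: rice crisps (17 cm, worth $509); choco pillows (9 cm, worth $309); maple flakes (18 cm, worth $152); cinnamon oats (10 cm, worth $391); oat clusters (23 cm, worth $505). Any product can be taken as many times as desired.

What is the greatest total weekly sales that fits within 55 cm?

1955

The ratio ordering already packs tightly: 5×cinnamon oats, 50 cm, 1955.
Every other selection either busts 55 cm or fails to beat 1955.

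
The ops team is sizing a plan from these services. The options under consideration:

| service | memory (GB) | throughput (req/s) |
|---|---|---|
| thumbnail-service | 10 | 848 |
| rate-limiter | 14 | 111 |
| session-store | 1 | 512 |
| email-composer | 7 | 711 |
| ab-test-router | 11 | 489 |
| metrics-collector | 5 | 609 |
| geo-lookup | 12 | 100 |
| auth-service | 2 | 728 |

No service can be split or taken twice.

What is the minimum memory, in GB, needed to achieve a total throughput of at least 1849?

Need the lightest bundle worth ≥ 1849.
session-store + metrics-collector + auth-service: 1849 throughput at 8 GB.
Any bundle with less than 8 GB falls short of 1849.

8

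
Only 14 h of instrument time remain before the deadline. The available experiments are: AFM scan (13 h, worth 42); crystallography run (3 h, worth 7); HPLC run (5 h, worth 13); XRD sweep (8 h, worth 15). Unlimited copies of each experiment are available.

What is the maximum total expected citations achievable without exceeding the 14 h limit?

42

Taking AFM scan: 13 h used, 42 in expected citations.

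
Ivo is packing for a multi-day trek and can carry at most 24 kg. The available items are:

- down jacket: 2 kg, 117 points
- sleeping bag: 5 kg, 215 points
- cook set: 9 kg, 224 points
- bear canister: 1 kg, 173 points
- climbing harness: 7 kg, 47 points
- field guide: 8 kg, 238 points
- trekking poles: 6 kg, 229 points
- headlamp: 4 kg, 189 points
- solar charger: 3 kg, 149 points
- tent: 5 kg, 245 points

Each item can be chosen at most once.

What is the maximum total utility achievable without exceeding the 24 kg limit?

1200

Greedy by ratio would take down jacket + sleeping bag + bear canister + headlamp + solar charger + tent: 20 kg used, total 1088.
Dropping down jacket frees 2 kg; slotting in trekking poles (6 kg) lifts the total to 1200 at 24 kg.
That's the maximum — no swap from here does better than 1200.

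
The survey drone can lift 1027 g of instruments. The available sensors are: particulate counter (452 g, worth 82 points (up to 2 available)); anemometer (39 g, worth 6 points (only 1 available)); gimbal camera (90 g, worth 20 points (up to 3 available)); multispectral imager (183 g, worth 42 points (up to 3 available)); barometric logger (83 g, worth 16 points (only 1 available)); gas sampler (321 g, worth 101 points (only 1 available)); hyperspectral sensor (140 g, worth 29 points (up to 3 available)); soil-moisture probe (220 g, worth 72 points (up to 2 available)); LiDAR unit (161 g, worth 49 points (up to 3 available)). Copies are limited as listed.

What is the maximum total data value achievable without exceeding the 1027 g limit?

Density check — soil-moisture probe 0.33, gas sampler 0.31, LiDAR unit 0.30 are the best per g.
A density-first pass picks gimbal camera + gas sampler + 2×soil-moisture probe + LiDAR unit — 314 at 1012 g.
The 310 g tied up in gimbal camera and soil-moisture probe is better spent on 2×LiDAR unit — total rises to 320 (1024 g).
The spare 3 g is too small for any remaining sensor, and no exchange beats 320.

320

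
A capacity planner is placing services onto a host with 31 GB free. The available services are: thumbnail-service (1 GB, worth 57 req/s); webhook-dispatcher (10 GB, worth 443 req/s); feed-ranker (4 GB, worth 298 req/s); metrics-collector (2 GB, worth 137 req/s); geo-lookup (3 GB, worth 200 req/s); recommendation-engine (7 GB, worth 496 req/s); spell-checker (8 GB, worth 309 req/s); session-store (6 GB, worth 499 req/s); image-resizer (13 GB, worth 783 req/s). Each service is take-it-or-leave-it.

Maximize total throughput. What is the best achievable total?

2133

Taking the top-ratio services first gives thumbnail-service + feed-ranker + metrics-collector + geo-lookup + recommendation-engine + spell-checker + session-store for 1996 (31 GB).
The 13 GB tied up in metrics-collector and geo-lookup and spell-checker is better spent on image-resizer — total rises to 2133 (31 GB).
That's the maximum — no swap from here does better than 2133.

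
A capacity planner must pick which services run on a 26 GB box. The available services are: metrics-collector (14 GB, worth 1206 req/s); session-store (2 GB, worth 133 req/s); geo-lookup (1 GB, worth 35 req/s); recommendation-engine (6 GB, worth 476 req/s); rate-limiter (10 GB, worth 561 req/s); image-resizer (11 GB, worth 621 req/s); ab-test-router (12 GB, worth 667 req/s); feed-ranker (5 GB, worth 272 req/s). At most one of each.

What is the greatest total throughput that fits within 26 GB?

1989

The ratio heuristic lands on metrics-collector + session-store + geo-lookup + recommendation-engine (1850) but leaves 3 GB idle.
Replace session-store with feed-ranker: the trade gains 139 net, giving 1989 at 26 GB.
Nothing else within 26 GB beats 1989.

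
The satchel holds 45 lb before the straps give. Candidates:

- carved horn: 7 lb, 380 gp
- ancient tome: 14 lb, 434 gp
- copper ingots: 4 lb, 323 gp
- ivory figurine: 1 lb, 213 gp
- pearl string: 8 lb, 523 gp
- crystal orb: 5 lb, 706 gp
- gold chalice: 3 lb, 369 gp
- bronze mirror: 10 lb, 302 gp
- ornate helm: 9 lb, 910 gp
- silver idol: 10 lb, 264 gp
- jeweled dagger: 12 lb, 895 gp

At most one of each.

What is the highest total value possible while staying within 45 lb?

3996

Ranking by ratio (value/lb): ivory figurine 213.00, crystal orb 141.20, gold chalice 123.00, ornate helm 101.11.
Greedy by ratio would take copper ingots + ivory figurine + pearl string + crystal orb + gold chalice + ornate helm + jeweled dagger: 42 lb used, total 3939.
The 4 lb tied up in copper ingots is better spent on carved horn — total rises to 3996 (45 lb).
An exhaustive check of the 2048 subsets confirms 3996.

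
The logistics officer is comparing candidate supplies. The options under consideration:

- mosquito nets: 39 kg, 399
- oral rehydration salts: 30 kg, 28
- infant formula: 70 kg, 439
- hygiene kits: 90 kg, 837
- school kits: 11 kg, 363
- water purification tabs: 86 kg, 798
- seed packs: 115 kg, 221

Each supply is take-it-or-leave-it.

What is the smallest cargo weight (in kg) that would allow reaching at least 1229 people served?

Need the lightest bundle worth ≥ 1229.
mosquito nets + hygiene kits: 1236 people served at 129 kg.
Below 129 kg the best achievable stays under 1229.

129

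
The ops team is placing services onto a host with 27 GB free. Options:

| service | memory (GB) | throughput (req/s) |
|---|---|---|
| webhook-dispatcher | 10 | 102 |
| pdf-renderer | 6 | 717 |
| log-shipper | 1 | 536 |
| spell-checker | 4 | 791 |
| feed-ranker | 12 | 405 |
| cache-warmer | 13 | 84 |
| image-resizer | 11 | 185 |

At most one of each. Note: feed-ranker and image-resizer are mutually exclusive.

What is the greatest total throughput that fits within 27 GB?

Ranking by ratio (throughput/GB): log-shipper 536.00, spell-checker 197.75, pdf-renderer 119.50, feed-ranker 33.75.
Pdf-renderer + log-shipper + spell-checker + feed-ranker uses 23 of the 27 GB and totals 2449.

2449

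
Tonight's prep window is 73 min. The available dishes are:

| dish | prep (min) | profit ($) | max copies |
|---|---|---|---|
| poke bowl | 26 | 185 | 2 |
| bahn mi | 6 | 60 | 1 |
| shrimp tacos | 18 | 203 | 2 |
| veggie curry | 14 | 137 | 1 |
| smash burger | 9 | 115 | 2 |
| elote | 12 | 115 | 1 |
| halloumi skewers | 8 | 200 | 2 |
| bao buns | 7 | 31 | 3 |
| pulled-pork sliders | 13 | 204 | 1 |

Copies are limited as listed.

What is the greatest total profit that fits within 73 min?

1097

Ranking by ratio (profit/min): halloumi skewers 25.00, pulled-pork sliders 15.69, smash burger 12.78.
The ratio ordering already packs tightly: bahn mi + shrimp tacos + 2×smash burger + 2×halloumi skewers + pulled-pork sliders, 71 min, 1097.
Every other selection either busts 73 min or exceeds an availability limit or fails to beat 1097.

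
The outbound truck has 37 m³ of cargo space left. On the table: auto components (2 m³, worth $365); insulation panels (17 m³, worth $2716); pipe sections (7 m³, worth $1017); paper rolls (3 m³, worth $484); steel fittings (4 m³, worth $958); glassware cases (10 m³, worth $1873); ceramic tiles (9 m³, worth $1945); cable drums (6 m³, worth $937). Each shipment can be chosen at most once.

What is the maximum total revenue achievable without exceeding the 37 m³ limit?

6730

A density-first pass picks auto components + paper rolls + steel fittings + glassware cases + ceramic tiles + cable drums — 6562 at 34 m³.
The 5 m³ tied up in auto components and paper rolls is better spent on pipe sections — total rises to 6730 (36 m³).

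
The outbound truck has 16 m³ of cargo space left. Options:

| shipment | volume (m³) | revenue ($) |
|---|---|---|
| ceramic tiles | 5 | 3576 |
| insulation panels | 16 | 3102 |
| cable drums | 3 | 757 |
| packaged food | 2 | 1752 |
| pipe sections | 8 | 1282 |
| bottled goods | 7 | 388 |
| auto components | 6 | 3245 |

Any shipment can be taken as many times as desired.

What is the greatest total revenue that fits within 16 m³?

14016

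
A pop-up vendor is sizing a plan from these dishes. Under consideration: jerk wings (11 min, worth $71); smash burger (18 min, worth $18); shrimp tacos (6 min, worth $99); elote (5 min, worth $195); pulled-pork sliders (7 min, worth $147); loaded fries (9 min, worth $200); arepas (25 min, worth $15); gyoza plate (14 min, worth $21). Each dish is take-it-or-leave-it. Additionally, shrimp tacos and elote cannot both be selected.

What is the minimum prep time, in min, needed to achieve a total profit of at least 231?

Look for the lowest-prep combination reaching 231.
elote + pulled-pork sliders: 342 profit at 12 min.
Any bundle with less than 12 min falls short of 231.

12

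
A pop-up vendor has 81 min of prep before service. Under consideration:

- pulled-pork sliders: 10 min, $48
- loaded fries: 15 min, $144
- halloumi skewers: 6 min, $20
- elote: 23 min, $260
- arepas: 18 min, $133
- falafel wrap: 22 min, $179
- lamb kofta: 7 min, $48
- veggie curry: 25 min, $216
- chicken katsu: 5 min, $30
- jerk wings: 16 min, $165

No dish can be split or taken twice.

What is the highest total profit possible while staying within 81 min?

785

By profit per min: elote 11.30, jerk wings 10.31, loaded fries 9.60, veggie curry 8.64 lead.
Best packing: loaded fries + elote + veggie curry + jerk wings — 79 min, 785 total.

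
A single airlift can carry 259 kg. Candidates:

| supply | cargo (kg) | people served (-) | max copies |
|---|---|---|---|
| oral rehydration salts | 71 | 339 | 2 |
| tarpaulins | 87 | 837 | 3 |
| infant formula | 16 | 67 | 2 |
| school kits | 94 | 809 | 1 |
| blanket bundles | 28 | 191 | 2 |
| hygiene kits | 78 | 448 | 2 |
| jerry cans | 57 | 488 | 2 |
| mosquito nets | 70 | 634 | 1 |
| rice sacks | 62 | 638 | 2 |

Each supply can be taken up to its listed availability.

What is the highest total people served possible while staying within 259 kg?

2398

The ratio heuristic lands on tarpaulins + infant formula + blanket bundles + 2×rice sacks (2371) but leaves 4 kg idle.
Reworking the packing: jerry cans + mosquito nets + 2×rice sacks uses 251 kg and improves the total to 2398.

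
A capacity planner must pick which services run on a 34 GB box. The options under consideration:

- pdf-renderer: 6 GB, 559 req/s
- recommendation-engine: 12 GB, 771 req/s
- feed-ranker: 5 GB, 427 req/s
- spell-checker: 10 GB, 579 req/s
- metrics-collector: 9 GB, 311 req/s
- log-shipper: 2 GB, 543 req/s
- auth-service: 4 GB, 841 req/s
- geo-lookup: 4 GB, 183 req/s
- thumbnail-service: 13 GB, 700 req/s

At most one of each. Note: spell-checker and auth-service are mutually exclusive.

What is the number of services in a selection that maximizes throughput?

6

Best achievable throughput is 3324.
pdf-renderer + recommendation-engine + feed-ranker + log-shipper + auth-service + geo-lookup hits 3324 at 33 GB.
Any selection reaching 3324 contains exactly 6 services.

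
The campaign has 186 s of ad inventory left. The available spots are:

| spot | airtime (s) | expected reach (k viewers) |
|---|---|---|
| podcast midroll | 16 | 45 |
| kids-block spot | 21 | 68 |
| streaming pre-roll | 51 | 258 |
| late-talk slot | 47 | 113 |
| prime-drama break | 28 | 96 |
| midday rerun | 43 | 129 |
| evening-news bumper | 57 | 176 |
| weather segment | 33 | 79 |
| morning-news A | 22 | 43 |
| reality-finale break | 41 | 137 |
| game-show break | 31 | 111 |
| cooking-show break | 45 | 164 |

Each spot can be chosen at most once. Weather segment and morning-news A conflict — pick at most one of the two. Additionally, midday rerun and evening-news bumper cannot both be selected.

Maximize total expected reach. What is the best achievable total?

723

By expected reach per s: streaming pre-roll 5.06, cooking-show break 3.64, game-show break 3.58, prime-drama break 3.43 lead.
A density-first pass picks kids-block spot + streaming pre-roll + prime-drama break + game-show break + cooking-show break — 697 at 176 s.
Replace game-show break with reality-finale break: the trade gains 26 net, giving 723 at 186 s.
No other feasible combination exceeds 723.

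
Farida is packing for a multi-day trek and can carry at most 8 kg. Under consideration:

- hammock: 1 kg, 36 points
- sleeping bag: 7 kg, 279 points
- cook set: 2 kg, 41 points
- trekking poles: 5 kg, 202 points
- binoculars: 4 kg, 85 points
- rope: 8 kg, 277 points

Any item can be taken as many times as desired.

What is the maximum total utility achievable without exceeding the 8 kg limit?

A density-first pass picks 3×hammock + trekking poles — 310 at 8 kg.
Replace 2×hammock and trekking poles with sleeping bag: the trade gains 5 net, giving 315 at 8 kg.
Nothing else within 8 kg beats 315.

315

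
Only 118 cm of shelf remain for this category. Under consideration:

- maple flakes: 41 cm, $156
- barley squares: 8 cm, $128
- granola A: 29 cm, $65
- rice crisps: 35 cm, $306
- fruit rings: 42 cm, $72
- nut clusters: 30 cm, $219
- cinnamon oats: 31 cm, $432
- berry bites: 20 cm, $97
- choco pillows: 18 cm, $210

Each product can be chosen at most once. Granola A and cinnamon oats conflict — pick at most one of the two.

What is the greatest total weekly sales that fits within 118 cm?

1173

Best packing: barley squares + rice crisps + cinnamon oats + berry bites + choco pillows — 112 cm, 1173 total.
Nothing else feasible within 118 cm beats 1173.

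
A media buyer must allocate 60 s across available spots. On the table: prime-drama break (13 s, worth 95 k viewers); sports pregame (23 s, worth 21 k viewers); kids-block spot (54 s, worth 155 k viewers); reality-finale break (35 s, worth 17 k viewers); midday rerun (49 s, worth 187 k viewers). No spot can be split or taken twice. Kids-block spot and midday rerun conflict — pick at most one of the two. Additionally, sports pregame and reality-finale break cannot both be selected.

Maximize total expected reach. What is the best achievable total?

187

Greedy by ratio would take prime-drama break + sports pregame: 36 s used, total 116.
Replace prime-drama break and sports pregame with midday rerun: the trade gains 71 net, giving 187 at 49 s.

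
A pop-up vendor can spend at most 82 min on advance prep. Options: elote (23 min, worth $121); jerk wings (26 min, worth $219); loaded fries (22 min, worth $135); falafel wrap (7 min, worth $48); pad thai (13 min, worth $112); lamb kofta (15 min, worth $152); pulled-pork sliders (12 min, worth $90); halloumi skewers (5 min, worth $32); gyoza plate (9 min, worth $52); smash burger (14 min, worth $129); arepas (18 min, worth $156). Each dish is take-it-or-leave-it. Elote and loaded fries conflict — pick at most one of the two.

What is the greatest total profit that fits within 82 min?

708

A density-first pass picks falafel wrap + pad thai + lamb kofta + pulled-pork sliders + smash burger + arepas — 687 at 79 min.
A better packing is jerk wings + lamb kofta + gyoza plate + smash burger + arepas: 82 min, total 708.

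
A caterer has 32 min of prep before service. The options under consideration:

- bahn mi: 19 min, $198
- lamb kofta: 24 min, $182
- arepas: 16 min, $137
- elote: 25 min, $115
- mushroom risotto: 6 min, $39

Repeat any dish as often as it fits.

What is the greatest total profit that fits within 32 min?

Bahn mi + 2×mushroom risotto uses 31 of the 32 min and totals 276.
No other feasible combination exceeds 276.

276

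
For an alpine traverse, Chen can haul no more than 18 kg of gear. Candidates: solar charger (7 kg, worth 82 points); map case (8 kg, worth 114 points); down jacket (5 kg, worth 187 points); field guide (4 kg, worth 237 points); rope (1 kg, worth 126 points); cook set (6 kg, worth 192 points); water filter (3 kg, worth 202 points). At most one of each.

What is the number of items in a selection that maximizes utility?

Best achievable utility is 818.
down jacket + field guide + cook set + water filter hits 818 at 18 kg.
Any selection reaching 818 contains exactly 4 items.

4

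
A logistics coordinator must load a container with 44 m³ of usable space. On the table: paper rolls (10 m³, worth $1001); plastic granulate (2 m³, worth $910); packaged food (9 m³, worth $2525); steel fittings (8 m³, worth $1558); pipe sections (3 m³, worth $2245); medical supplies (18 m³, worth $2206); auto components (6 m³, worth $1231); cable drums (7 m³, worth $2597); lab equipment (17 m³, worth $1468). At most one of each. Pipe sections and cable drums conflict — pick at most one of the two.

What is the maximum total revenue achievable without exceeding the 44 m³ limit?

9822

Ranking by ratio (revenue/m³): pipe sections 748.33, plastic granulate 455.00, cable drums 371.00, packaged food 280.56.
Taking paper rolls + plastic granulate + packaged food + steel fittings + auto components + cable drums: 42 m³ used, 9822 in revenue.
That's the maximum — no feasible swap from here does better than 9822.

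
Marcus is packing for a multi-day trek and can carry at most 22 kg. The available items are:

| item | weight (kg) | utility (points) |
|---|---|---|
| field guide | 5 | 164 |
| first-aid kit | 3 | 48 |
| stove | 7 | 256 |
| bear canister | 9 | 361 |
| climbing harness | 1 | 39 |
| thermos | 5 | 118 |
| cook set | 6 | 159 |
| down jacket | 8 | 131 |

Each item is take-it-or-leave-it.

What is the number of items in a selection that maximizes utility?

4

Optimal total is 820.
For example field guide + stove + bear canister + climbing harness achieves it, using 22 kg.
Any selection reaching 820 contains exactly 4 items.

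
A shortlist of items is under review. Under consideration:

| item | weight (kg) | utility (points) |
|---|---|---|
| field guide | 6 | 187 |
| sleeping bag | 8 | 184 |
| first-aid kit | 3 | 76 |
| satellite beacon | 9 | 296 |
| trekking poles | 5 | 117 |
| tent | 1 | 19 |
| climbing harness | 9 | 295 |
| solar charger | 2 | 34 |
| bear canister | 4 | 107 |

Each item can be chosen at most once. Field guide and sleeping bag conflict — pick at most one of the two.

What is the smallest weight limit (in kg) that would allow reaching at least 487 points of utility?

Minimise kg subject to total utility ≥ 487.
Taking field guide + satellite beacon + tent gives 502 (≥ 487) for 16 kg.
Below 16 kg the best achievable stays under 487.

16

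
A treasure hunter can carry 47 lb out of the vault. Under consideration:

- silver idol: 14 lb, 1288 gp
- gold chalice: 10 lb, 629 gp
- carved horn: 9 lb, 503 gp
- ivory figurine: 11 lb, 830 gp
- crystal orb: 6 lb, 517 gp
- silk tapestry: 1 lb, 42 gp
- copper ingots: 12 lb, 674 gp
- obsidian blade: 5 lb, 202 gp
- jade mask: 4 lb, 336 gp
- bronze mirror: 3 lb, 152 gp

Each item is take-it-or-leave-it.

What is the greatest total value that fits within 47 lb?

3645

The ratio heuristic lands on silver idol + gold chalice + ivory figurine + crystal orb + silk tapestry + jade mask (3642) but leaves 1 lb idle.
Dropping gold chalice and silk tapestry frees 11 lb; slotting in copper ingots (12 lb) lifts the total to 3645 at 47 lb.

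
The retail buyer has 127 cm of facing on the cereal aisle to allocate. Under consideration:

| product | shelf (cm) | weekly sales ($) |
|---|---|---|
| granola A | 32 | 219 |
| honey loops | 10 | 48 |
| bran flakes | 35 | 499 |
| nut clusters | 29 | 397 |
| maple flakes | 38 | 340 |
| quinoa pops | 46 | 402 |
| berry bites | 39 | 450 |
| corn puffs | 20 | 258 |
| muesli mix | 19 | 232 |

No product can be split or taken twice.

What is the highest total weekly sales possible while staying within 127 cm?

1604

Filling by ratio: honey loops + bran flakes + nut clusters + corn puffs + muesli mix for 1434, with 14 cm left unused.
The 29 cm tied up in honey loops and muesli mix is better spent on berry bites — total rises to 1604 (123 cm).
The spare 4 cm is too small for any remaining product, and no exchange beats 1604.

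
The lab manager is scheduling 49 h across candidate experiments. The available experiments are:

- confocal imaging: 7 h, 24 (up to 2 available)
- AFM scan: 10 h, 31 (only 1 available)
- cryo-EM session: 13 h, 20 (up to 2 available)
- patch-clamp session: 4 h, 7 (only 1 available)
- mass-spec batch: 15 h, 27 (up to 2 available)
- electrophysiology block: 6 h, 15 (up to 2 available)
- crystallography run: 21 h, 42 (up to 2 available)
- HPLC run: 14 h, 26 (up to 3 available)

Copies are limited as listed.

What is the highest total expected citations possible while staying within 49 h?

The ratio heuristic lands on 2×confocal imaging + AFM scan + patch-clamp session + 2×electrophysiology block (116) but leaves 9 h idle.
The 4 h tied up in patch-clamp session is better spent on cryo-EM session — total rises to 129 (49 h).
That's the maximum — no swap from here does better than 129.

129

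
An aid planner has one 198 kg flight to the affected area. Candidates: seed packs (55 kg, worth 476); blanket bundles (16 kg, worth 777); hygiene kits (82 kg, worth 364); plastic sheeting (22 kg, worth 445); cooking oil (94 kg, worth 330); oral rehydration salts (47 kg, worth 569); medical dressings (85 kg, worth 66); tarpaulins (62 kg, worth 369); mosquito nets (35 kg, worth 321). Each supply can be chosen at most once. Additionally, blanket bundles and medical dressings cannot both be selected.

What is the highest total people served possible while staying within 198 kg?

Best packing: seed packs + blanket bundles + plastic sheeting + oral rehydration salts + mosquito nets — 175 kg, 2588 total.
That's the maximum — no feasible swap from here does better than 2588.

2588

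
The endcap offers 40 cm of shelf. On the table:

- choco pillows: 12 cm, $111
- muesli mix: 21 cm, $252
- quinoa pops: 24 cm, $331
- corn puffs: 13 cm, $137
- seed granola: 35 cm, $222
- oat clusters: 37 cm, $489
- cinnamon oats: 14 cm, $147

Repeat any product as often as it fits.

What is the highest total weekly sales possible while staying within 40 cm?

489

A density-first pass picks quinoa pops + corn puffs — 468 at 37 cm.
Replace quinoa pops and corn puffs with oat clusters: the trade gains 21 net, giving 489 at 37 cm.
No other feasible combination exceeds 489.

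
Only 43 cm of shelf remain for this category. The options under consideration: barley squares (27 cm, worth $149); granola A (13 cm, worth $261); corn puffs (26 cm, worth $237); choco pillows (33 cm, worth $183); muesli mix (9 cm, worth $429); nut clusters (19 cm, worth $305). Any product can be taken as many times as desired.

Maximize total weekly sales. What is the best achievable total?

1716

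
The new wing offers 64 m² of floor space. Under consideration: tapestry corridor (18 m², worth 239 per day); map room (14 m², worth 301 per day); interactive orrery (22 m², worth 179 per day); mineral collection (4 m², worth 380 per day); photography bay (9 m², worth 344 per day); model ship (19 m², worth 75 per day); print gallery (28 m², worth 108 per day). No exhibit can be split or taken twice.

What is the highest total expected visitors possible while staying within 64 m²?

1339

Density check — mineral collection 95.00, photography bay 38.22, map room 21.50 are the best per m².
The ratio ordering already packs tightly: tapestry corridor + map room + mineral collection + photography bay + model ship, 64 m², 1339.
Runner-up tapestry corridor + map room + mineral collection + photography bay tops out at 1264.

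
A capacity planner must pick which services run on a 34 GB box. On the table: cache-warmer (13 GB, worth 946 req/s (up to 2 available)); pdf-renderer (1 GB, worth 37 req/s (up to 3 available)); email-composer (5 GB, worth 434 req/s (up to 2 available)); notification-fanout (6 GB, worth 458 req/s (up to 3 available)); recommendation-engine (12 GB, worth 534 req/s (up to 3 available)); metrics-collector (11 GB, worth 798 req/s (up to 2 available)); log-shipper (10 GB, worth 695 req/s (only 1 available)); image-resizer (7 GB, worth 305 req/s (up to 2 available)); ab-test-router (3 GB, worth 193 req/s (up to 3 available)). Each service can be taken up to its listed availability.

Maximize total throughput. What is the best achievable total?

2628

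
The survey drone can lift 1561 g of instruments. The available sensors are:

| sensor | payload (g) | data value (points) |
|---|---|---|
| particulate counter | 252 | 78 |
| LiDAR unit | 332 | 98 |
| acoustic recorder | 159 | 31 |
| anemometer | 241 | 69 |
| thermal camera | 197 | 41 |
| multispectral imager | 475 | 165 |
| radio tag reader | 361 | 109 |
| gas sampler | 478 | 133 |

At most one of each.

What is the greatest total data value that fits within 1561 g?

476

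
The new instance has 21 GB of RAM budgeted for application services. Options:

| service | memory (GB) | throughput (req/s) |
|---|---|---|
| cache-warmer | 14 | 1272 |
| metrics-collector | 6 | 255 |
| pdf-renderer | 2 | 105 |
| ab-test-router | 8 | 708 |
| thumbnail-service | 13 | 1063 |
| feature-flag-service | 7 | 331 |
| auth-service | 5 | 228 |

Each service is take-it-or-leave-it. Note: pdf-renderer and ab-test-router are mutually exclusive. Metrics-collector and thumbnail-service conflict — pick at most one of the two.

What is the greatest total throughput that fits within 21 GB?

By throughput per GB: cache-warmer 90.86, ab-test-router 88.50, thumbnail-service 81.77, pdf-renderer 52.50 lead.
A density-first pass picks cache-warmer + pdf-renderer + auth-service — 1605 at 21 GB.
A better packing is ab-test-router + thumbnail-service: 21 GB, total 1771.
The closest alternative, cache-warmer + pdf-renderer + auth-service, reaches only 1605.

1771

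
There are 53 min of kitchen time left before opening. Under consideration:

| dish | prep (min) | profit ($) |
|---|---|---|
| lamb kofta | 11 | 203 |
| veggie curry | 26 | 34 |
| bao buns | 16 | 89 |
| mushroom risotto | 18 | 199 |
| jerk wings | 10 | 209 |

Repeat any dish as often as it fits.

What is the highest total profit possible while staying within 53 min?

Density check — jerk wings 20.90, lamb kofta 18.45, mushroom risotto 11.06, bao buns 5.56 are the best per min.
The ratio ordering already packs tightly: 5×jerk wings, 50 min, 1045.
Nothing else within 53 min beats 1045.

1045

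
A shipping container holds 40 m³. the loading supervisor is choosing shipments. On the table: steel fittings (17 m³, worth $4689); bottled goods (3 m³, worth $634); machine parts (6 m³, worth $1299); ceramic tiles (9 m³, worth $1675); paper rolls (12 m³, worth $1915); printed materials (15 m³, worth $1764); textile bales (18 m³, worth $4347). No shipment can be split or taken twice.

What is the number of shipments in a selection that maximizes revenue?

3

Optimal total is 9670.
steel fittings + bottled goods + textile bales hits 9670 at 38 m³.
Every optimal selection uses 3 shipments.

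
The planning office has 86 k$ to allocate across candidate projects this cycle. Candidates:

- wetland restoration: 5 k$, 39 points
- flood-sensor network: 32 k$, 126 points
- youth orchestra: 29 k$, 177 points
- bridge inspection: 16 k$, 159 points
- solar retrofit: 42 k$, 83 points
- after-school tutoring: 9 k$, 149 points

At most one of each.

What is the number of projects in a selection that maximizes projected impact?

4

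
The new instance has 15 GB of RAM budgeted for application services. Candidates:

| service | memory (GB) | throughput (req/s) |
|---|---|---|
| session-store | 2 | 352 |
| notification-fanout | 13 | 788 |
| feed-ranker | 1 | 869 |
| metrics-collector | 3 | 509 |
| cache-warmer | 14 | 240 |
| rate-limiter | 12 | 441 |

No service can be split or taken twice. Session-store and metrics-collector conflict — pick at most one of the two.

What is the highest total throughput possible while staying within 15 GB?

Session-store + feed-ranker + rate-limiter uses 15 of the 15 GB and totals 1662.
Next best is notification-fanout + feed-ranker at 1657 (14 GB) — short by 5.

1662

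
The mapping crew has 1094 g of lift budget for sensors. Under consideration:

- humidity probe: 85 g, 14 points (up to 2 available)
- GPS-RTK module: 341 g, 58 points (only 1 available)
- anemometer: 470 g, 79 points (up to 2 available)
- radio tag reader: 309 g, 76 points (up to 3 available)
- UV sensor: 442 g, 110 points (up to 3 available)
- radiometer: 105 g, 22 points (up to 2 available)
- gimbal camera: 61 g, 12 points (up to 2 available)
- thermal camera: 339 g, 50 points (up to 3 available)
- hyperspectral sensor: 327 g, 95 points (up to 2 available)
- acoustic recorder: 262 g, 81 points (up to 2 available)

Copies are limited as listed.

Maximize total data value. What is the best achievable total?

A density-first pass picks 2×radiometer + hyperspectral sensor + 2×acoustic recorder — 301 at 1061 g.
Dropping radiometer and acoustic recorder frees 367 g; slotting in gimbal camera + hyperspectral sensor (388 g) lifts the total to 305 at 1082 g.

305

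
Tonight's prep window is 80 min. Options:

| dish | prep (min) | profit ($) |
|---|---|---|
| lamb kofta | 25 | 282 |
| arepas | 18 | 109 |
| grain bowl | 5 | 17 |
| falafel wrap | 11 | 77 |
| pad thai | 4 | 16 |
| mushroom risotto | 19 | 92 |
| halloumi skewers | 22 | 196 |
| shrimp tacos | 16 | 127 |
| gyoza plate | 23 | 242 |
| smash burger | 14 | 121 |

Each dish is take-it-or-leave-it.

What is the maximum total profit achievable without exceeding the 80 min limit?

By profit per min: lamb kofta 11.28, gyoza plate 10.52, halloumi skewers 8.91 lead.
Filling by ratio: lamb kofta + grain bowl + pad thai + halloumi skewers + gyoza plate for 753, with 1 min left unused.
A better packing is lamb kofta + shrimp tacos + gyoza plate + smash burger: 78 min, total 772.
An exhaustive check of the 1024 subsets confirms 772.

772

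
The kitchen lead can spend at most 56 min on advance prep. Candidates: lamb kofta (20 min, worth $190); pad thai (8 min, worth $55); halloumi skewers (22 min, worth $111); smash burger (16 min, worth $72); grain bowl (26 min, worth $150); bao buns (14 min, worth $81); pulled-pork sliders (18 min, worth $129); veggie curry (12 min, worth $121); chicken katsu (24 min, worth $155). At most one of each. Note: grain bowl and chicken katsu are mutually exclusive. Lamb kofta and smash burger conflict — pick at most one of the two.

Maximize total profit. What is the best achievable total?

466

Taking the top-ratio dishes first gives lamb kofta + pulled-pork sliders + veggie curry for 440 (50 min).
Replace pulled-pork sliders with chicken katsu: the trade gains 26 net, giving 466 at 56 min.
Next best is lamb kofta + pad thai + bao buns + veggie curry at 447 (54 min) — short by 19.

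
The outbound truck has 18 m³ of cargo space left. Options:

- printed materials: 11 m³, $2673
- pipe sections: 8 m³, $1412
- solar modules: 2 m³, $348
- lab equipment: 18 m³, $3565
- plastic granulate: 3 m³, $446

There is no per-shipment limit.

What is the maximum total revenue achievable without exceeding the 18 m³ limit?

The ratio heuristic lands on printed materials + 3×solar modules (3717) but leaves 1 m³ idle.
Dropping solar modules frees 2 m³; slotting in plastic granulate (3 m³) lifts the total to 3815 at 18 m³.
Nothing else within 18 m³ beats 3815.

3815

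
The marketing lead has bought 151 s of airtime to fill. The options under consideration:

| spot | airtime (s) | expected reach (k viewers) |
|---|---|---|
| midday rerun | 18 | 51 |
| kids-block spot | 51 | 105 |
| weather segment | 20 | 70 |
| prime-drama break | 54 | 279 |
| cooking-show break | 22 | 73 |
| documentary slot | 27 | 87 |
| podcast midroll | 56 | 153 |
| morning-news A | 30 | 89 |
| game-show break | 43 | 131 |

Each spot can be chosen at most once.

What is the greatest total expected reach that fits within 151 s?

579

Greedy by ratio would take midday rerun + weather segment + prime-drama break + cooking-show break + documentary slot: 141 s used, total 560.
Dropping weather segment frees 20 s; slotting in morning-news A (30 s) lifts the total to 579 at 151 s.
Runner-up midday rerun + weather segment + prime-drama break + documentary slot + morning-news A tops out at 576.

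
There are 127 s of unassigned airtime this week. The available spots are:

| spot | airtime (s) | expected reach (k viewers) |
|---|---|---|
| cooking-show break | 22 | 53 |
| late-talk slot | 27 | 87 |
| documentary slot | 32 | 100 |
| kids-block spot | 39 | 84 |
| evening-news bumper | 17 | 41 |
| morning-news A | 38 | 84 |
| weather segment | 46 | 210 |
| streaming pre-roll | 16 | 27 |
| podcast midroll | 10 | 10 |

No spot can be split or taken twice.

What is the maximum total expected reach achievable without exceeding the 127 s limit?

450

Taking the top-ratio spots first gives late-talk slot + documentary slot + evening-news bumper + weather segment for 438 (122 s).
The 17 s tied up in evening-news bumper is better spent on cooking-show break — total rises to 450 (127 s).
The closest alternative, late-talk slot + documentary slot + evening-news bumper + weather segment, reaches only 438.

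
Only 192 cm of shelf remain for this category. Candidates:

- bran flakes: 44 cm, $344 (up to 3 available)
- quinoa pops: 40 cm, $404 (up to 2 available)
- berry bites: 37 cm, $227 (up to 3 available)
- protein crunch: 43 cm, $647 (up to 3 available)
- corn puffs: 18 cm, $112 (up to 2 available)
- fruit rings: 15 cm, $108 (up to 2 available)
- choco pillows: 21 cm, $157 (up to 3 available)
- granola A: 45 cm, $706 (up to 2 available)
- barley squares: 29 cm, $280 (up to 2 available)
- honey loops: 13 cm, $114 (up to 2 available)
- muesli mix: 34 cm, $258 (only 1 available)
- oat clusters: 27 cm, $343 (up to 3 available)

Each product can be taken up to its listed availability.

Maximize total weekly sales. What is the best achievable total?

2×protein crunch + 2×granola A + honey loops uses 189 of the 192 cm and totals 2820.

2820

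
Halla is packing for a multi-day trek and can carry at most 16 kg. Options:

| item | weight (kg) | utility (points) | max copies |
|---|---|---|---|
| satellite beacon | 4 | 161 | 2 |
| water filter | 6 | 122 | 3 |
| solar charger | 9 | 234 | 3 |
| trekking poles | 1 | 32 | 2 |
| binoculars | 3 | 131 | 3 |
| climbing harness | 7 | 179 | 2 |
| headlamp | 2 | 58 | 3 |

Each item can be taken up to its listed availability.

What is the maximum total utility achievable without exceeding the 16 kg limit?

648

By utility per kg: binoculars 43.67, satellite beacon 40.25, trekking poles 32.00 lead.
Greedy by ratio would take satellite beacon + 2×trekking poles + 3×binoculars: 15 kg used, total 618.
Replace binoculars with satellite beacon: the trade gains 30 net, giving 648 at 16 kg.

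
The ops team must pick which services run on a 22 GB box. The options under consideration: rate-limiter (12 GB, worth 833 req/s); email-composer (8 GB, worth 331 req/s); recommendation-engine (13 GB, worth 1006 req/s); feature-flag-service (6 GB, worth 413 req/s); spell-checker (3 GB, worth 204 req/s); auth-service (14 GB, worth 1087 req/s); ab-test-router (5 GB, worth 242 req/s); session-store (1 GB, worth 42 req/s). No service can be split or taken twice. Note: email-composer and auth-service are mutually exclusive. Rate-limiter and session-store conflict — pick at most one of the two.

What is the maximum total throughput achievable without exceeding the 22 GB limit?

A density-first pass picks feature-flag-service + auth-service + session-store — 1542 at 21 GB.
Replace auth-service and session-store with recommendation-engine + spell-checker: the trade gains 81 net, giving 1623 at 22 GB.
Runner-up feature-flag-service + auth-service + session-store tops out at 1542.

1623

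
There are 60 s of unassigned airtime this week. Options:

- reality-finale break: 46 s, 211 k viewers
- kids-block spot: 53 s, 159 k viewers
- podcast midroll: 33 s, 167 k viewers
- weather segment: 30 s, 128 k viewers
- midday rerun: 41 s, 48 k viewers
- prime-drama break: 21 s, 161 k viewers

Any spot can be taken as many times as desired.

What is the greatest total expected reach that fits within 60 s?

328

Density check — prime-drama break 7.67, podcast midroll 5.06, reality-finale break 4.59, weather segment 4.27 are the best per s.
The ratio heuristic lands on 2×prime-drama break (322) but leaves 18 s idle.
The 21 s tied up in prime-drama break is better spent on podcast midroll — total rises to 328 (54 s).
The spare 6 s is too small for any remaining spot, and no exchange beats 328.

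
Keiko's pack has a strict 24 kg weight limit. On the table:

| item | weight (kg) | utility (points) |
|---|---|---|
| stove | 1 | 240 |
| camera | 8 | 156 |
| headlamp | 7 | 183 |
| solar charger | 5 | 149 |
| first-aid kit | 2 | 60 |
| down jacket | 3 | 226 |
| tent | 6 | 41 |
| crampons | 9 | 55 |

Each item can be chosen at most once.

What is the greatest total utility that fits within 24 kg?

Ranking by ratio (utility/kg): stove 240.00, down jacket 75.33, first-aid kit 30.00, solar charger 29.80.
Taking the top-ratio items first gives stove + headlamp + solar charger + first-aid kit + down jacket + tent for 899 (24 kg).
The 8 kg tied up in first-aid kit and tent is better spent on camera — total rises to 954 (24 kg).

954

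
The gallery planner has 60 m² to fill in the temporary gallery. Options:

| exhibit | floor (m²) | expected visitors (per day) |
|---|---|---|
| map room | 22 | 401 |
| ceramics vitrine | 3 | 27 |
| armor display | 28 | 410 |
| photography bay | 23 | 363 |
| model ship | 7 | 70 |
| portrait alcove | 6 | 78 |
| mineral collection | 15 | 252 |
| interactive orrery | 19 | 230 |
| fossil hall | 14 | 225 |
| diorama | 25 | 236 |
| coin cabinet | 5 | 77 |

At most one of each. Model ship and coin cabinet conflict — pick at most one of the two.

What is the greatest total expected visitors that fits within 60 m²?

Ranking by ratio (expected visitors/m²): map room 18.23, mineral collection 16.80, fossil hall 16.07.
The ratio heuristic lands on map room + ceramics vitrine + mineral collection + fossil hall + coin cabinet (982) but leaves 1 m² idle.
Replace ceramics vitrine and fossil hall and coin cabinet with photography bay: the trade gains 34 net, giving 1016 at 60 m².
The closest alternative, map room + photography bay + fossil hall, reaches only 989.

1016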